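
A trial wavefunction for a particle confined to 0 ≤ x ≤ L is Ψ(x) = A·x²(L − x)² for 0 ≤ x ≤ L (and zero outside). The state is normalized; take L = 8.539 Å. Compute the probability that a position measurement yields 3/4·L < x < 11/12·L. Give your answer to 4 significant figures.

The probability is P = ∫ |Ψ|² dx over [3/4·L, 11/12·L].
Since A² = 1/(L^9/630), this is the region integral divided by the full normalization integral.
In terms of u = x/L (A² and the length scale cancel between numerator and denominator), P = [∫_{3/4}^{11/12} u^4·(1 - u)^4 du] / [∫_{0}^{1} u^4·(1 - u)^4 du].
With ∫ u^4·(1 - u)^4 du = u^5·(70·u^4 - 315·u^3 + 540·u^2 - 420·u + 126)/630 + C, the region integral is ≈ 0.0000770591 and the full one is 1/630.
This works out to P = 0.048547.

P ≈ 0.04855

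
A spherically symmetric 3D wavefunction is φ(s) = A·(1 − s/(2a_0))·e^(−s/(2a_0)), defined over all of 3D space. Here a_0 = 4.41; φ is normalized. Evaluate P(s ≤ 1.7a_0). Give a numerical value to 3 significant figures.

P = ∫ |φ|² 4πs² ds over s ≤ 1.7a_0.
A² is fixed by ∫₀^∞ 4πs²|φ|² ds = 1, i.e. A² = (8·π·a_0^3)^(−1).
Let u = s/a_0; then A², 4π and the length scale all cancel, so P = ∫_{0}^{1.7} u^2·(1 - u/2)^2·e^(-u) du ÷ ∫_{0}^{∞} u^2·(1 - u/2)^2·e^(-u) du.
Using ∫ u^2·(1 - u/2)^2·e^(-u) du = -(u^4/4 + u^2 + 2·u + 2)·e^(-u), the numerator is ≈ 0.10411 and the denominator is 2.
Taking the ratio yields P = 0.05205.

P ≈ 0.0521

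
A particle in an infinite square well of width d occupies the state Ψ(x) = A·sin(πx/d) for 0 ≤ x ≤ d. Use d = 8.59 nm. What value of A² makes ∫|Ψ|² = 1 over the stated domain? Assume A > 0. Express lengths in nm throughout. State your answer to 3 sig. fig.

A^2 ≈ 0.233 nm^(-1)

The normalization condition is ∫|Ψ|² dx = 1 from 0 to d.
Using sin²θ = (1 − cos 2θ)/2, with Ψ = A·sin(πx/d), the integral evaluates to A²·[d/2].
Setting this equal to 1 gives A² = 1/(d/2).
Substituting d = 8.59 gives A² = 0.2328, so A = 0.4825.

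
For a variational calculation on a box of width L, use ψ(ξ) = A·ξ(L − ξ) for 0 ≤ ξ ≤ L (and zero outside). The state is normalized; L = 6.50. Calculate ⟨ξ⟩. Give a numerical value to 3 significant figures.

⟨ξ⟩ = ∫ ξ |ψ|² dξ over the full domain.
Evaluating both integrals, ⟨ξ⟩ = L/2.
With L = 6.50, ⟨ξ⟩ = 3.250.

⟨ξ⟩ ≈ 3.25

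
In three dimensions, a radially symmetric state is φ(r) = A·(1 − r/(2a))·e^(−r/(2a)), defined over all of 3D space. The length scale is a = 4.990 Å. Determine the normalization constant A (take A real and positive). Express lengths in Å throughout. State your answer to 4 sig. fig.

A ≈ 0.01789 Å^(-3/2)

Normalization requires ∫|φ|² 4πr² dr = 1, integrated from 0 to ∞.
In 3D with spherical symmetry the volume element is 4πr² dr.
Using ∫₀^∞ rⁿ e^(−αr) dr = n!/αⁿ⁺¹, ∫|φ|² 4πr² dr = A²·(8·π·a^3).
So A² = (8·π·a^3)^(−1).
Plugging in a = 4.990 yields A = 0.017895.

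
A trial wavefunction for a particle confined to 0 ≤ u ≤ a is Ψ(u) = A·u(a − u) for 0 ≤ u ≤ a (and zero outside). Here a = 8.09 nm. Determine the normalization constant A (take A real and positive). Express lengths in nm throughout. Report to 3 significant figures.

We need A² ∫|f|² du = 1, taking the integral from 0 to a.
∫|Ψ|² du = A²·(a^5/30).
Setting this equal to 1 gives A² = 1/(a^5/30).
With a = 8.09: A² = 0.0008657 and A = 0.02942.

A ≈ 0.0294 nm^(-5/2)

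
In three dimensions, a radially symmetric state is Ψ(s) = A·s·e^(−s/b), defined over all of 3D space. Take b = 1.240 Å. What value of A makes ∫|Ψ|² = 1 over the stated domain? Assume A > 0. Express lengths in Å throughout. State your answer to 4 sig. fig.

Require ∫ |Ψ|² 4πs² ds = 1 over the whole domain.
In 3D with spherical symmetry the volume element is 4πs² ds.
Using ∫₀^∞ sⁿ e^(−αs) ds = n!/αⁿ⁺¹, ∫|Ψ|² 4πs² ds = A²·(3·π·b^5).
Hence A² = 1/[3·π·b^5].
With b = 1.240: A² = 0.036193 and A = 0.19024.

A ≈ 0.1902 Å^(-5/2)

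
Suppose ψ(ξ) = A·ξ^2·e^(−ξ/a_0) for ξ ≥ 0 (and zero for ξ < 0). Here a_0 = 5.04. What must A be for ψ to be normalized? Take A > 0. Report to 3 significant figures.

A ≈ 0.0202

The normalization condition is ∫|ψ|² dξ = 1 from 0 to ∞.
With ∫₀^∞ ξ^4 e^(−αξ) dξ = 4!/α^5, with ψ = A·ξ^2·e^(−ξ/a_0), the integral evaluates to A²·[3·a_0^5/4].
So A² = (3·a_0^5/4)^(−1).
Substituting a_0 = 5.04 gives A² = 0.0004100, so A = 0.02025.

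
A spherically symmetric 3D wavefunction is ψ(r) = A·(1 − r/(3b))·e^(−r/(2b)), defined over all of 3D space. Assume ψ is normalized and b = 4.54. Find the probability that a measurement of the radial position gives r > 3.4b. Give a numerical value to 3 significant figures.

Integrate the radial probability density 4πr²|ψ|² over r > 3.4b.
The full normalization integral is A²·[8·π·b^3/3] = 1, fixing A².
Let u = r/b; then A², 4π and the length scale all cancel, so P = ∫_{3.4}^{∞} u^2·(1 - u/3)^2·e^(-u) du ÷ ∫_{0}^{∞} u^2·(1 - u/3)^2·e^(-u) du.
An antiderivative of u^2·(1 - u/3)^2·e^(-u) is (-u^4 + 2·u^3 - 3·u^2 - 6·u - 6)·e^(-u)/9; evaluating from 3.4 to ∞ gives ≈ 0.43054, while the full integral is 2/3.
Taking the ratio yields P = 0.6458.

P ≈ 0.646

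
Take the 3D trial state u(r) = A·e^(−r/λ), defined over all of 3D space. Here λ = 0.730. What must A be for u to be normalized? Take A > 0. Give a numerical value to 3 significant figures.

We need A² ∫|f|² 4πr² dr = 1, taking the integral from 0 to ∞.
(Spherical symmetry: dV = 4πr² dr.)
With u = A·e^(−r/λ), the integral evaluates to A²·[π·λ^3].
So A² = (π·λ^3)^(−1).
Plugging in λ = 0.730 yields A = 0.9046.

A ≈ 0.905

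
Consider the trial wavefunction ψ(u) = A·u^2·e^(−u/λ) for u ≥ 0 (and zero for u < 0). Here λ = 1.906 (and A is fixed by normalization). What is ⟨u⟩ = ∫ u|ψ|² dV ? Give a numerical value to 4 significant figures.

⟨u⟩ = ∫ u |ψ|² du over the full domain.
The ratio of the moment integral to the normalization integral gives ⟨u⟩ = 5·λ/2.
Putting λ = 1.906 gives 4.7650.

⟨u⟩ ≈ 4.765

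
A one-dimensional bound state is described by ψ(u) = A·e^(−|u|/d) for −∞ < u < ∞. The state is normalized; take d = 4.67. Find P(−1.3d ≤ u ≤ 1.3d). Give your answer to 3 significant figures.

|ψ|² is the probability density, so P = ∫_{−1.3d}^{1.3d} |ψ|² du.
Since A² = 1/(d), this is the region integral divided by the full normalization integral.
By symmetry take twice the u ≥ 0 contribution in numerator and denominator; the 2's cancel. Substituting t = u/d, A² and the length scale cancel in the ratio: P = ∫_{0}^{1.3} e^(-2·t) dt / ∫_{0}^{∞} e^(-2·t) dt.
An antiderivative of e^(-2·t) is -e^(-2·t)/2; evaluating from 0 to 1.3 gives 1/2 - e^(-13/5)/2, while the full integral is 1/2.
Evaluating gives P = 0.9257.

P ≈ 0.926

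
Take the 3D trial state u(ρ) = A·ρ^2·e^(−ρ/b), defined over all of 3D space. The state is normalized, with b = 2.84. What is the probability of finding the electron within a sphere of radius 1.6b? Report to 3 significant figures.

P ≈ 0.0446

Integrate the radial probability density 4πρ²|u|² over ρ ≤ 1.6b.
The full normalization integral is A²·[45·π·b^7/2] = 1, fixing A².
Let t = ρ/b; then A², 4π and the length scale all cancel, so P = ∫_{0}^{1.6} t^6·e^(-2·t) dt ÷ ∫_{0}^{∞} t^6·e^(-2·t) dt.
Using ∫ t^6·e^(-2·t) dt = -(4·t^6 + 12·t^5 + 30·t^4 + 60·t^3 + 90·t^2 + 90·t + 45)·e^(-2·t)/8, the numerator is ≈ 0.25098 and the denominator is 45/8.
This evaluates to P = 0.04462.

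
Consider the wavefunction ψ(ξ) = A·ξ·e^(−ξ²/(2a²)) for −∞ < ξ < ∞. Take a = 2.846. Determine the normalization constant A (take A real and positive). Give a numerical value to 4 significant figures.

A ≈ 0.2212

Require ∫ |ψ|² dξ = 1 over the whole domain.
Using the Gaussian integral ∫_{−∞}^{∞} e^(−αξ²) dξ = √(π/α), the integral (without the A² prefactor) comes out to √(π)·a^3/2.
Plugging in a = 2.846 yields A = 0.22125.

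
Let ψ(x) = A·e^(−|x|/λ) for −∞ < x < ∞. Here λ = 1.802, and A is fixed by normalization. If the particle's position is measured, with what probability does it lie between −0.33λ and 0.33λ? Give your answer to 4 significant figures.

P = ∫_{−0.33λ}^{0.33λ} |ψ(x)|² dx.
The normalization integral ∫|ψ|²dx over the whole domain equals λ·A², and A² cancels in the ratio.
By symmetry take twice the x ≥ 0 contribution in numerator and denominator; the 2's cancel. Let u = x/λ; then A² and the length scale cancel, so P = ∫_{0}^{0.33} e^(-2·u) du ÷ ∫_{0}^{∞} e^(-2·u) du.
With ∫ e^(-2·u) du = -e^(-2·u)/2 + C, the region integral is 1/2 - e^(-33/50)/2 and the full one is 1/2.
Evaluating gives P = 0.48315.

P ≈ 0.4831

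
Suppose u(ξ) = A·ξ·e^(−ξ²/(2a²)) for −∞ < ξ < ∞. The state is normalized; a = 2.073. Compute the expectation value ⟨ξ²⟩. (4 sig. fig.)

⟨ξ^2⟩ ≈ 6.446

The expectation value is the |u|²-weighted average of ξ^2: ∫ ξ^2|u|² dξ.
Differentiating ∫e^(−αξ²) dξ = √(π/α) under α to get the higher moments, since the A² factors cancel between numerator and denominator, ⟨ξ²⟩ = 3·a^2/2.
With a = 2.073, ⟨ξ^2⟩ = 6.4460.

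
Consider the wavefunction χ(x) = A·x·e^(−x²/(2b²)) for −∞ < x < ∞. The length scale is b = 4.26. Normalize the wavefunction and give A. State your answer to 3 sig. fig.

The normalization condition is ∫|χ|² dx = 1 from −∞ to ∞.
Differentiating ∫e^(−αx²) dx = √(π/α) under α to get the higher moments, carrying out the integral gives A² · √(π)·b^3/2.
Setting this equal to 1 gives A² = 1/(√(π)·b^3/2).
Substituting b = 4.26 gives A² = 0.01460, so A = 0.1208.

A ≈ 0.121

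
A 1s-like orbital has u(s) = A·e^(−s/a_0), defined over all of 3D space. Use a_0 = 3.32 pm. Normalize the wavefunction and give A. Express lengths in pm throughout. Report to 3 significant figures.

A ≈ 0.0933 pm^(-3/2)

Require ∫ |u|² 4πs² ds = 1 over the whole domain.
With u = A·e^(−s/a_0), the integral evaluates to A²·[π·a_0^3].
With a_0 = 3.32: A² = 0.008698 and A = 0.09326.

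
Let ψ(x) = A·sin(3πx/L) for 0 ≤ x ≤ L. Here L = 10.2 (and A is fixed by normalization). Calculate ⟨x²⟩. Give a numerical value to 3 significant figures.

By definition ⟨x²⟩ = ∫ x^2 |ψ(x)|² dx.
The ratio of the moment integral to the normalization integral gives ⟨x²⟩ = -L^2/(18·π^2) + L^2/3.
With L = 10.2, ⟨x^2⟩ = 34.09.

⟨x^2⟩ ≈ 34.1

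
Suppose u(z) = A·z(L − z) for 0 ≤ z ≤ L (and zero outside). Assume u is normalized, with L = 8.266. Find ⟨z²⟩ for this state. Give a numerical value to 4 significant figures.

⟨z^2⟩ ≈ 19.52

⟨z²⟩ = ∫ z^2 |u|² dz over the full domain.
The ratio of the moment integral to the normalization integral gives ⟨z²⟩ = 2·L^2/7.
Putting L = 8.266 gives 19.522.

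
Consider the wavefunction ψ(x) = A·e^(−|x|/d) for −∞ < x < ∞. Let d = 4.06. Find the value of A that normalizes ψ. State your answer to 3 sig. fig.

Require ∫ |ψ|² dx = 1 over the whole domain.
Using ∫₀^∞ xⁿ e^(−αx) dx = n!/αⁿ⁺¹, carrying out the integral gives A² · d.
Setting this equal to 1 gives A² = 1/(d).
Substituting d = 4.06 gives A² = 0.2463, so A = 0.4963.

A ≈ 0.496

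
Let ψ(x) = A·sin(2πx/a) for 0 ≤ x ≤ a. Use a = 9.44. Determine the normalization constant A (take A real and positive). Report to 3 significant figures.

A ≈ 0.460

Normalization requires ∫|ψ|² dx = 1, integrated from 0 to a.
With ∫₀^a sin²(nπx/a) dx = a/2, carrying out the integral gives A² · a/2.
Hence A² = 1/[a/2].
Plugging in a = 9.44 yields A = 0.4603.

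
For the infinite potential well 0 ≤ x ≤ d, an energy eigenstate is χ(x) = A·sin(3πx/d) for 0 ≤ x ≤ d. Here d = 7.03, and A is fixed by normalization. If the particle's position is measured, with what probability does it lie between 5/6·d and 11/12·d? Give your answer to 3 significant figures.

P ≈ 0.136

P = ∫_{5/6·d}^{11/12·d} |χ(x)|² dx.
With A² fixed by ∫|χ|² = 1, i.e. A² = (d/2)^(−1), substitute and integrate.
Substituting u = x/d, A² and the length scale cancel in the ratio: P = ∫_{5/6}^{11/12} sin(3·π·u)^2 du / ∫_{0}^{1} sin(3·π·u)^2 du.
With ∫ sin(3·π·u)^2 du = u/2 - sin(6·π·u)/(12·π) + C, the region integral is 1/(12·π) + 1/24 and the full one is 1/2.
Taking the ratio, P = (2 + π)/(12·π).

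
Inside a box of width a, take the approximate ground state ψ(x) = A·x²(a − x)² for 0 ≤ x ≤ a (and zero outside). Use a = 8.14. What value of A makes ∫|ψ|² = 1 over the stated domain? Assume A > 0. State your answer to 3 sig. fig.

A ≈ 0.00200

The normalization condition is ∫|ψ|² dx = 1 from 0 to a.
Expanding the polynomial and integrating term by term, carrying out the integral gives A² · a^9/630.
Setting this equal to 1 gives A² = 1/(a^9/630).
Plugging in a = 8.14 yields A = 0.002004.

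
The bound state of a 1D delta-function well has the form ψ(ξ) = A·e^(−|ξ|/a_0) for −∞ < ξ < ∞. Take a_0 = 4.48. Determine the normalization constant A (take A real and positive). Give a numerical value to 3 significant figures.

A ≈ 0.472

We need A² ∫|f|² dξ = 1, taking the integral from −∞ to ∞.
Recall ∫₀^∞ ξ^m e^(−ξ/β) dξ = m!·β^(m+1), ∫|ψ|² dξ = A²·(a_0).
Hence A² = 1/[a_0].
With a_0 = 4.48: A² = 0.2232 and A = 0.4725.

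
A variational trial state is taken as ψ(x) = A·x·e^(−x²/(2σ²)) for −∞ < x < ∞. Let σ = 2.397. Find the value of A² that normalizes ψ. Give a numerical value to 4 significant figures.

The normalization condition is ∫|ψ|² dx = 1 from −∞ to ∞.
Differentiating ∫e^(−αx²) dx = √(π/α) under α to get the higher moments, carrying out the integral gives A² · √(π)·σ^3/2.
Setting this equal to 1 gives A² = 1/(√(π)·σ^3/2).
Plugging in σ = 2.397 yields A = 0.28624.

A^2 ≈ 0.08193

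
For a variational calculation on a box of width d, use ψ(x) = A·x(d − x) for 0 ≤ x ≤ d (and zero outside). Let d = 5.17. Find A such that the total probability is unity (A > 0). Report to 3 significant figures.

We need A² ∫|f|² dx = 1, taking the integral from 0 to d.
Expanding the polynomial and integrating term by term, carrying out the integral gives A² · d^5/30.
So A² = (d^5/30)^(−1).
Substituting d = 5.17 gives A² = 0.008122, so A = 0.09012.

A ≈ 0.0901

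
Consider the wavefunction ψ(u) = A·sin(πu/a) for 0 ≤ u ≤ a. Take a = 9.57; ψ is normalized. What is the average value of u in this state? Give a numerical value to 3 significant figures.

⟨u⟩ ≈ 4.79

By definition ⟨u⟩ = ∫ u |ψ(u)|² du.
Using sin²θ = (1 − cos 2θ)/2, evaluating both integrals, ⟨u⟩ = a/2.
With a = 9.57, ⟨u⟩ = 4.785.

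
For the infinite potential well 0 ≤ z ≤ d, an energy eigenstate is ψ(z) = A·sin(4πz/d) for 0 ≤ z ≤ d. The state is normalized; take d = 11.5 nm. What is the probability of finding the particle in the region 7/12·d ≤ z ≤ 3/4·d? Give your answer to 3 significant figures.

|ψ|² is the probability density, so P = ∫_{7/12·d}^{3/4·d} |ψ|² dz.
With A² fixed by ∫|ψ|² = 1, i.e. A² = (d/2)^(−1), substitute and integrate.
Let u = z/d; then A² and the length scale cancel, so P = ∫_{7/12}^{3/4} sin(4·π·u)^2 du ÷ ∫_{0}^{1} sin(4·π·u)^2 du.
With ∫ sin(4·π·u)^2 du = u/2 - sin(4·π·u)·cos(4·π·u)/(8·π) + C, the region integral is √(3)/(32·π) + 1/12 and the full one is 1/2.
Evaluating gives P = (√(3)/16 + π/6)/π.

P ≈ 0.201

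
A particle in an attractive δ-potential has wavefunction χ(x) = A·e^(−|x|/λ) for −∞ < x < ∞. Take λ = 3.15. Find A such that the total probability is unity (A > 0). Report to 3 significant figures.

Normalization requires ∫|χ|² dx = 1, integrated from −∞ to ∞.
Carrying out the integral gives A² · λ.
So A² = (λ)^(−1).
Plugging in λ = 3.15 yields A = 0.5634.

A ≈ 0.563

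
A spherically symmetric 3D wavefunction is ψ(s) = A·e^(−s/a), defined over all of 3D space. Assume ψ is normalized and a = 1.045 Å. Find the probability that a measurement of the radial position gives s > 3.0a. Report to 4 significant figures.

P ≈ 0.06197

Integrate the radial probability density 4πs²|ψ|² over s > 3.0a.
The full normalization integral is A²·[π·a^3] = 1, fixing A².
Substituting u = s/a, A², 4π and the length scale all cancel in the ratio: P = ∫_{3.0}^{∞} u^2·e^(-2·u) du / ∫_{0}^{∞} u^2·e^(-2·u) du.
Using ∫ u^2·e^(-2·u) du = -(2·u^2 + 2·u + 1)·e^(-2·u)/4, the numerator is 25·e^(-6)/4 and the denominator is 1/4.
This evaluates to P = 0.061969.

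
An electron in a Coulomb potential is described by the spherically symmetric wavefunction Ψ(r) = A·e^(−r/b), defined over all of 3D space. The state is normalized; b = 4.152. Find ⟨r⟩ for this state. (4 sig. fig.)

⟨r⟩ ≈ 6.228

⟨r⟩ = ∫ r |Ψ|² 4πr² dr over the full domain.
Since the A² factors cancel between numerator and denominator, ⟨r⟩ = 3·b/2.
Putting b = 4.152 gives 6.2280.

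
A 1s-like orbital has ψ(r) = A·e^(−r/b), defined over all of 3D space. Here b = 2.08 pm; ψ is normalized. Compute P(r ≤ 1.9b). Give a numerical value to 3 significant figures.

P = ∫ |ψ|² 4πr² dr over r ≤ 1.9b.
The full normalization integral is A²·[π·b^3] = 1, fixing A².
In terms of u = r/b (A², 4π and the length scale all cancel between numerator and denominator), P = [∫_{0}^{1.9} u^2·e^(-2·u) du] / [∫_{0}^{∞} u^2·e^(-2·u) du].
Using ∫ u^2·e^(-2·u) du = -(2·u^2 + 2·u + 1)·e^(-2·u)/4, the numerator is 1/4 - 601·e^(-19/5)/200 and the denominator is 1/4.
This evaluates to P = 0.7311.

P ≈ 0.731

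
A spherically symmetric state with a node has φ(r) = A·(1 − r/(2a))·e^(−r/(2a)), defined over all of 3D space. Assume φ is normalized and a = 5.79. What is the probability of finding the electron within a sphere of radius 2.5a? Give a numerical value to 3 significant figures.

P = ∫ |φ|² 4πr² dr over r ≤ 2.5a.
A² is fixed by ∫₀^∞ 4πr²|φ|² dr = 1, i.e. A² = (8·π·a^3)^(−1).
Substituting u = r/a, A², 4π and the length scale all cancel in the ratio: P = ∫_{0}^{2.5} u^2·(1 - u/2)^2·e^(-u) du / ∫_{0}^{∞} u^2·(1 - u/2)^2·e^(-u) du.
With ∫ u^2·(1 - u/2)^2·e^(-u) du = -(u^4/4 + u^2 + 2·u + 2)·e^(-u) + C, the region integral is 2 - 1473·e^(-5/2)/64 and the full one is 2.
Taking the ratio yields P = 0.05538.

P ≈ 0.0554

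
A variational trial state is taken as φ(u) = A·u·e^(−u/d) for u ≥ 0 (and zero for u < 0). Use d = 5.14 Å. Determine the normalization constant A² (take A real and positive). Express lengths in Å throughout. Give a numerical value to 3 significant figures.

Require ∫ |φ|² du = 1 over the whole domain.
Using ∫₀^∞ uⁿ e^(−αu) du = n!/αⁿ⁺¹, the integral (without the A² prefactor) comes out to d^3/4.
So A² = (d^3/4)^(−1).
Substituting d = 5.14 gives A² = 0.02946, so A = 0.1716.

A^2 ≈ 0.0295 Å^(-3)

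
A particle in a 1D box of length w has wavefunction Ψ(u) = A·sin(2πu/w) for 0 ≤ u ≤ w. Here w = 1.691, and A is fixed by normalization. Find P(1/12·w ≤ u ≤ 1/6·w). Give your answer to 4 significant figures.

P = ∫_{1/12·w}^{1/6·w} |Ψ(u)|² du.
Since A² = 1/(w/2), this is the region integral divided by the full normalization integral.
In terms of t = u/w (A² and the length scale cancel between numerator and denominator), P = [∫_{1/12}^{1/6} sin(2·π·t)^2 dt] / [∫_{0}^{1} sin(2·π·t)^2 dt].
Using ∫ sin(2·π·t)^2 dt = t/2 - sin(4·π·t)/(8·π), the numerator is 1/24 and the denominator is 1/2.
Taking the ratio, P = 1/12.

P ≈ 0.08333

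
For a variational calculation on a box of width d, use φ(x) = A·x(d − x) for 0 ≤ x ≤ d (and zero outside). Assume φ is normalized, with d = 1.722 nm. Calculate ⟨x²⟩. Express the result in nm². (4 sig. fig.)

⟨x^2⟩ ≈ 0.8472 nm^2

⟨x²⟩ = ∫ x^2 |φ|² dx over the full domain.
Expanding the polynomial and integrating term by term, evaluating both integrals, ⟨x²⟩ = 2·d^2/7.
With d = 1.722, ⟨x^2⟩ = 0.84722.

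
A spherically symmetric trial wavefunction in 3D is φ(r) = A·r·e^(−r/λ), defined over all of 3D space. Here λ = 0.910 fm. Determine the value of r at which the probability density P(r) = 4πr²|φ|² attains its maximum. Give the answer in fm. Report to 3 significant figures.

r ≈ 1.82 fm

Differentiate P(r) = 4πr²|φ|² with respect to r and set to zero.
Solving yields r = 2·λ.
With λ = 0.910, the most probable radial distance is 1.820 fm.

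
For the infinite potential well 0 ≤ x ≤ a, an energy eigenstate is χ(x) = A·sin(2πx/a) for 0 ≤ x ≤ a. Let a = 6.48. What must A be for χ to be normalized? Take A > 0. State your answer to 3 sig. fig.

Require ∫ |χ|² dx = 1 over the whole domain.
The integral (without the A² prefactor) comes out to a/2.
Hence A² = 1/[a/2].
Plugging in a = 6.48 yields A = 0.5556.

A ≈ 0.556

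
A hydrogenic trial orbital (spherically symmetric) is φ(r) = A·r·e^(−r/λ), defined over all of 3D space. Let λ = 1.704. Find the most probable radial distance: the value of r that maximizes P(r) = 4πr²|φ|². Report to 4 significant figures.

The maximum of P(r) = 4πr²|φ|² occurs where its derivative vanishes.
This gives r = 2·λ.
With λ = 1.704, the most probable radial distance is 3.4080.

r ≈ 3.408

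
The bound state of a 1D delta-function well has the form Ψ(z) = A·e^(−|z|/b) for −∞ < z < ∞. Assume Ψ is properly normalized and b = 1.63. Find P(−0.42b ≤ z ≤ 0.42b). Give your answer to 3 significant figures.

|Ψ|² is the probability density, so P = ∫_{−0.42b}^{0.42b} |Ψ|² dz.
Since A² = 1/(b), this is the region integral divided by the full normalization integral.
By symmetry take twice the z ≥ 0 contribution in numerator and denominator; the 2's cancel. Substituting u = z/b, A² and the length scale cancel in the ratio: P = ∫_{0}^{0.42} e^(-2·u) du / ∫_{0}^{∞} e^(-2·u) du.
An antiderivative of e^(-2·u) is -e^(-2·u)/2; evaluating from 0 to 0.42 gives 1/2 - e^(-21/25)/2, while the full integral is 1/2.
Evaluating gives P = 0.5683.

P ≈ 0.568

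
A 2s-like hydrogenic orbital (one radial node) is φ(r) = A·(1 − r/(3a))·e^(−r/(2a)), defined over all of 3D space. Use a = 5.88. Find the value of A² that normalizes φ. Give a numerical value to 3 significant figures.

Normalization requires ∫|φ|² 4πr² dr = 1, integrated from 0 to ∞.
In 3D with spherical symmetry the volume element is 4πr² dr.
Carrying out the integral gives A² · 8·π·a^3/3.
Hence A² = 1/[8·π·a^3/3].
Plugging in a = 5.88 yields A = 0.02423.

A^2 ≈ 0.000587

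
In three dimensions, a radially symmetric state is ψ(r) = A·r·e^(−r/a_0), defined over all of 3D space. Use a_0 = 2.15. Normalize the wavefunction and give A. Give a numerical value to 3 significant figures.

A ≈ 0.0481

We need A² ∫|f|² 4πr² dr = 1, taking the integral from 0 to ∞.
The angular integral contributes 4π, leaving ∫₀^∞ r²|ψ|² dr.
The integral (without the A² prefactor) comes out to 3·π·a_0^5.
Setting this equal to 1 gives A² = 1/(3·π·a_0^5).
Plugging in a_0 = 2.15 yields A = 0.04806.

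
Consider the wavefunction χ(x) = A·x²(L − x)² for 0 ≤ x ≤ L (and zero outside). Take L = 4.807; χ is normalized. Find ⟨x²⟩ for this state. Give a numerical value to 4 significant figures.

The expectation value is the |χ|²-weighted average of x^2: ∫ x^2|χ|² dx.
Expanding the polynomial and integrating term by term, evaluating both integrals, ⟨x²⟩ = 3·L^2/11.
With L = 4.807, ⟨x^2⟩ = 6.3020.

⟨x^2⟩ ≈ 6.302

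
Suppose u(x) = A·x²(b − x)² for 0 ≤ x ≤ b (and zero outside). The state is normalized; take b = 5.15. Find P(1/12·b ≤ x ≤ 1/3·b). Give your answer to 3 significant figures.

|u|² is the probability density, so P = ∫_{1/12·b}^{1/3·b} |u|² dx.
With A² fixed by ∫|u|² = 1, i.e. A² = (b^9/630)^(−1), substitute and integrate.
Let t = x/b; then A² and the length scale cancel, so P = ∫_{1/12}^{1/3} t^4·(1 - t)^4 dt ÷ ∫_{0}^{1} t^4·(1 - t)^4 dt.
An antiderivative of t^4·(1 - t)^4 is t^5·(70·t^4 - 315·t^3 + 540·t^2 - 420·t + 126)/630; evaluating from 1/12 to 1/3 gives ≈ 0.00022931, while the full integral is 1/630.
Evaluating gives P = 0.1445.

P ≈ 0.144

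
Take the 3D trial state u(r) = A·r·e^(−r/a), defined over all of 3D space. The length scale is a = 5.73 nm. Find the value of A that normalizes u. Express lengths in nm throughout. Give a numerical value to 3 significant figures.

A ≈ 0.00414 nm^(-5/2)

Normalization requires ∫|u|² 4πr² dr = 1, integrated from 0 to ∞.
In 3D with spherical symmetry the volume element is 4πr² dr.
Using ∫₀^∞ rⁿ e^(−αr) dr = n!/αⁿ⁺¹, carrying out the integral gives A² · 3·π·a^5.
Setting this equal to 1 gives A² = 1/(3·π·a^5).
With a = 5.73: A² = 0.00001718 and A = 0.004145.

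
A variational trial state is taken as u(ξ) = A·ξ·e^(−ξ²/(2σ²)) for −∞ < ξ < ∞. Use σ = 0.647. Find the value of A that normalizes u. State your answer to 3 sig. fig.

Require ∫ |u|² dξ = 1 over the whole domain.
Carrying out the integral gives A² · √(π)·σ^3/2.
Setting this equal to 1 gives A² = 1/(√(π)·σ^3/2).
Plugging in σ = 0.647 yields A = 2.041.

A ≈ 2.04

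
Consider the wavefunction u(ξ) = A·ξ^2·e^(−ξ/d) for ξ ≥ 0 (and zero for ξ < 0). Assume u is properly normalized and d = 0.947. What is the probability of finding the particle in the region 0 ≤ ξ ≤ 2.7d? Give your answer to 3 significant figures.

P = ∫_{0}^{2.7d} |u(ξ)|² dξ.
With A² fixed by ∫|u|² = 1, i.e. A² = (3·d^5/4)^(−1), substitute and integrate.
In terms of t = ξ/d (A² and the length scale cancel between numerator and denominator), P = [∫_{0}^{2.7} t^4·e^(-2·t) dt] / [∫_{0}^{∞} t^4·e^(-2·t) dt].
Using ∫ t^4·e^(-2·t) dt = -(t^4/2 + t^3 + 3·t^2/2 + 3·t/2 + 3/4)·e^(-2·t), the numerator is ≈ 0.47002 and the denominator is 3/4.
Taking the ratio, P = 0.6267.

P ≈ 0.627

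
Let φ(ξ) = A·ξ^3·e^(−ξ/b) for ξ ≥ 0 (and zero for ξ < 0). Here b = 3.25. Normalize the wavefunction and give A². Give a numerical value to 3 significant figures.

Normalization requires ∫|φ|² dξ = 1, integrated from 0 to ∞.
The integral (without the A² prefactor) comes out to 45·b^7/8.
So A² = (45·b^7/8)^(−1).
Substituting b = 3.25 gives A² = 0.00004642, so A = 0.006813.

A^2 ≈ 0.0000464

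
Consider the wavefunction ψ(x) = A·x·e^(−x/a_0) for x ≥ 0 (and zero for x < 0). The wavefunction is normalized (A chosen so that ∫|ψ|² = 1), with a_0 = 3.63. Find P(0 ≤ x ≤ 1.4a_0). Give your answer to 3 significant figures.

P = ∫_{0}^{1.4a_0} |ψ(x)|² dx.
Since A² = 1/(a_0^3/4), this is the region integral divided by the full normalization integral.
Substituting u = x/a_0, A² and the length scale cancel in the ratio: P = ∫_{0}^{1.4} u^2·e^(-2·u) du / ∫_{0}^{∞} u^2·e^(-2·u) du.
Using ∫ u^2·e^(-2·u) du = -(2·u^2 + 2·u + 1)·e^(-2·u)/4, the numerator is 1/4 - 193·e^(-14/5)/100 and the denominator is 1/4.
This works out to P = 0.5305.

P ≈ 0.531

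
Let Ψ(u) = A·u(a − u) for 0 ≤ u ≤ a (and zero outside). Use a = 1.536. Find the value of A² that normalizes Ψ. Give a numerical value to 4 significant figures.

Require ∫ |Ψ|² du = 1 over the whole domain.
Expanding the polynomial and integrating term by term, carrying out the integral gives A² · a^5/30.
So A² = (a^5/30)^(−1).
Plugging in a = 1.536 yields A = 1.8732.

A^2 ≈ 3.509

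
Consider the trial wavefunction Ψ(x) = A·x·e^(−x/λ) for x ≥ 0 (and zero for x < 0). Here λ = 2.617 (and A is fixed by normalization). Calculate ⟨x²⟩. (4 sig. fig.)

⟨x^2⟩ ≈ 20.55

The expectation value is the |Ψ|²-weighted average of x^2: ∫ x^2|Ψ|² dx.
Recall ∫₀^∞ x^m e^(−x/β) dx = m!·β^(m+1), the ratio of the moment integral to the normalization integral gives ⟨x²⟩ = 3·λ^2.
With λ = 2.617, ⟨x^2⟩ = 20.546.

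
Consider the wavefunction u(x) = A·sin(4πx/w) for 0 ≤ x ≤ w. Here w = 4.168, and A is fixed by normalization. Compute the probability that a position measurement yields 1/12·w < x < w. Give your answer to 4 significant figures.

P ≈ 0.9511

|u|² is the probability density, so P = ∫_{1/12·w}^{w} |u|² dx.
The normalization integral ∫|u|²dx over the whole domain equals w/2·A², and A² cancels in the ratio.
In terms of t = x/w (A² and the length scale cancel between numerator and denominator), P = [∫_{1/12}^{1} sin(4·π·t)^2 dt] / [∫_{0}^{1} sin(4·π·t)^2 dt].
With ∫ sin(4·π·t)^2 dt = t/2 - sin(4·π·t)·cos(4·π·t)/(8·π) + C, the region integral is √(3)/(32·π) + 11/24 and the full one is 1/2.
Evaluating gives P = √(3)/(16·π) + 11/12.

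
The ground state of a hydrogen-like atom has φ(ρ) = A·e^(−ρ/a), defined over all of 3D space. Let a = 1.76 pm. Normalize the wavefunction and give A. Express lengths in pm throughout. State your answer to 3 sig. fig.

A ≈ 0.242 pm^(-3/2)

We need A² ∫|f|² 4πρ² dρ = 1, taking the integral from 0 to ∞.
(Spherical symmetry: dV = 4πρ² dρ.)
Carrying out the integral gives A² · π·a^3.
Substituting a = 1.76 gives A² = 0.05839, so A = 0.2416.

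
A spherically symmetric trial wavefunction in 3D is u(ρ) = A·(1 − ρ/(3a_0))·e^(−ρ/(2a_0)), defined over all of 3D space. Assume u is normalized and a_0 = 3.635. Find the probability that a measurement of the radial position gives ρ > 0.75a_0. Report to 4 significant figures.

P = ∫ |u|² 4πρ² dρ over ρ > 0.75a_0.
A² is fixed by ∫₀^∞ 4πρ²|u|² dρ = 1, i.e. A² = (8·π·a_0^3/3)^(−1).
In terms of t = ρ/a_0 (A², 4π and the length scale all cancel between numerator and denominator), P = [∫_{0.75}^{∞} t^2·(1 - t/3)^2·e^(-t) dt] / [∫_{0}^{∞} t^2·(1 - t/3)^2·e^(-t) dt].
Using ∫ t^2·(1 - t/3)^2·e^(-t) dt = (-t^4 + 2·t^3 - 3·t^2 - 6·t - 6)·e^(-t)/9, the numerator is 995·e^(-3/4)/768 and the denominator is 2/3.
This evaluates to P = 0.91798.

P ≈ 0.9180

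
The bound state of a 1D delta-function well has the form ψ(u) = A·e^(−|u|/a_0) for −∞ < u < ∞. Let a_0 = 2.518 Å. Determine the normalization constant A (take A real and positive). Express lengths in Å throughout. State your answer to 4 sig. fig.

A ≈ 0.6302 Å^(-1/2)

The normalization condition is ∫|ψ|² du = 1 from −∞ to ∞.
With ψ = A·e^(−|u|/a_0), the integral evaluates to A²·[a_0].
Setting this equal to 1 gives A² = 1/(a_0).
Plugging in a_0 = 2.518 yields A = 0.63019.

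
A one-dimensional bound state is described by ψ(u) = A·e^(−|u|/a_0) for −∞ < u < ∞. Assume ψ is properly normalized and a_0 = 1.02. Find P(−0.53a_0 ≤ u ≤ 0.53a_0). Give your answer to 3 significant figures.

|ψ|² is the probability density, so P = ∫_{−0.53a_0}^{0.53a_0} |ψ|² du.
The normalization integral ∫|ψ|²du over the whole domain equals a_0·A², and A² cancels in the ratio.
By symmetry take twice the u ≥ 0 contribution in numerator and denominator; the 2's cancel. In terms of t = u/a_0 (A² and the length scale cancel between numerator and denominator), P = [∫_{0}^{0.53} e^(-2·t) dt] / [∫_{0}^{∞} e^(-2·t) dt].
With ∫ e^(-2·t) dt = -e^(-2·t)/2 + C, the region integral is 1/2 - e^(-53/50)/2 and the full one is 1/2.
The result is P = 0.6535.

P ≈ 0.654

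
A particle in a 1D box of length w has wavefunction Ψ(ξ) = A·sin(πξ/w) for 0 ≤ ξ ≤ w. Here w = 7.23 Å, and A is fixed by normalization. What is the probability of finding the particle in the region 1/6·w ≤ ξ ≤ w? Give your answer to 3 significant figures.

P ≈ 0.971

The probability is P = ∫ |Ψ|² dξ over [1/6·w, w].
With A² fixed by ∫|Ψ|² = 1, i.e. A² = (w/2)^(−1), substitute and integrate.
Let u = ξ/w; then A² and the length scale cancel, so P = ∫_{1/6}^{1} sin(π·u)^2 du ÷ ∫_{0}^{1} sin(π·u)^2 du.
Using ∫ sin(π·u)^2 du = u/2 - sin(2·π·u)/(4·π), the numerator is √(3)/(8·π) + 5/12 and the denominator is 1/2.
The result is P = √(3)/(4·π) + 5/6.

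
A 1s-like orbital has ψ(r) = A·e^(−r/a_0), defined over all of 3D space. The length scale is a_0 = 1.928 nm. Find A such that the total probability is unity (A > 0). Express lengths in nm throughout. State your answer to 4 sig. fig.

A ≈ 0.2107 nm^(-3/2)

We need A² ∫|f|² 4πr² dr = 1, taking the integral from 0 to ∞.
(Spherical symmetry: dV = 4πr² dr.)
Using ∫₀^∞ rⁿ e^(−αr) dr = n!/αⁿ⁺¹, ∫|ψ|² 4πr² dr = A²·(π·a_0^3).
So A² = (π·a_0^3)^(−1).
Substituting a_0 = 1.928 gives A² = 0.044415, so A = 0.21075.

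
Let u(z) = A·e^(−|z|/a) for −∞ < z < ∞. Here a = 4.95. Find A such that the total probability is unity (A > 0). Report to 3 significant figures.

Require ∫ |u|² dz = 1 over the whole domain.
With ∫₀^∞ z^0 e^(−αz) dz = 0!/α^1, carrying out the integral gives A² · a.
So A² = (a)^(−1).
With a = 4.95: A² = 0.2020 and A = 0.4495.

A ≈ 0.449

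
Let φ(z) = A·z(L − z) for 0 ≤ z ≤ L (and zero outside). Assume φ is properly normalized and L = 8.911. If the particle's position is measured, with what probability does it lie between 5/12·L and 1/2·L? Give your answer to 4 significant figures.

|φ|² is the probability density, so P = ∫_{5/12·L}^{1/2·L} |φ|² dz.
Since A² = 1/(L^5/30), this is the region integral divided by the full normalization integral.
In terms of u = z/L (A² and the length scale cancel between numerator and denominator), P = [∫_{5/12}^{1/2} u^2·(1 - u)^2 du] / [∫_{0}^{1} u^2·(1 - u)^2 du].
Using ∫ u^2·(1 - u)^2 du = u^3·(6·u^2 - 15·u + 10)/30, the numerator is ≈ 0.00511269 and the denominator is 1/30.
Taking the ratio, P = 0.15338.

P ≈ 0.1534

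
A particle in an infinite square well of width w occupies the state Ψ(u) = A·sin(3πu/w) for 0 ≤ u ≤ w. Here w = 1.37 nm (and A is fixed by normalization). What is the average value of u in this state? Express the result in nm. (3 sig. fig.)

⟨u⟩ = ∫ u |Ψ|² du over the full domain.
With ∫₀^w sin²(nπu/w) du = w/2, evaluating both integrals, ⟨u⟩ = w/2.
With w = 1.37, ⟨u⟩ = 0.6850.

⟨u⟩ ≈ 0.685 nm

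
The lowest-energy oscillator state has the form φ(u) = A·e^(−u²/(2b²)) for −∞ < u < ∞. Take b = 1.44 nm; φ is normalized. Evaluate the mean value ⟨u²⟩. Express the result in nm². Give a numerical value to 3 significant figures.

⟨u^2⟩ ≈ 1.04 nm^2

The expectation value is the |φ|²-weighted average of u^2: ∫ u^2|φ|² du.
The ratio of the moment integral to the normalization integral gives ⟨u²⟩ = b^2/2.
With b = 1.44, ⟨u^2⟩ = 1.037.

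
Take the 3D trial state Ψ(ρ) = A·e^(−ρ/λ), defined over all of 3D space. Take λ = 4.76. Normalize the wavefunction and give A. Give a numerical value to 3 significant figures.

Normalization requires ∫|Ψ|² 4πρ² dρ = 1, integrated from 0 to ∞.
Using ∫₀^∞ ρⁿ e^(−αρ) dρ = n!/αⁿ⁺¹, carrying out the integral gives A² · π·λ^3.
Plugging in λ = 4.76 yields A = 0.05433.

A ≈ 0.0543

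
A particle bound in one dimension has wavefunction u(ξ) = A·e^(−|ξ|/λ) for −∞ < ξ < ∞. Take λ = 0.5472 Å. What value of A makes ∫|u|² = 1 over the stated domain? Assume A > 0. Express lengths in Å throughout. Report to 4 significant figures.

A ≈ 1.352 Å^(-1/2)

Normalization requires ∫|u|² dξ = 1, integrated from −∞ to ∞.
∫|u|² dξ = A²·(λ).
Setting this equal to 1 gives A² = 1/(λ).
Plugging in λ = 0.5472 yields A = 1.3518.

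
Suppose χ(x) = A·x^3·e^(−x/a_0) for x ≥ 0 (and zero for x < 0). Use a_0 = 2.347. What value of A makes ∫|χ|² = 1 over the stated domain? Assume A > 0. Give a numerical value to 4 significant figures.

Require ∫ |χ|² dx = 1 over the whole domain.
Using ∫₀^∞ xⁿ e^(−αx) dx = n!/αⁿ⁺¹, carrying out the integral gives A² · 45·a_0^7/8.
Setting this equal to 1 gives A² = 1/(45·a_0^7/8).
Plugging in a_0 = 2.347 yields A = 0.021288.

A ≈ 0.02129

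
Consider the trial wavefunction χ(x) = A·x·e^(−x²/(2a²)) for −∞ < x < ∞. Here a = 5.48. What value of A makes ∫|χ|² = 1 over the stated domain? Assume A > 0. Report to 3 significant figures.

Normalization requires ∫|χ|² dx = 1, integrated from −∞ to ∞.
Carrying out the integral gives A² · √(π)·a^3/2.
So A² = (√(π)·a^3/2)^(−1).
Substituting a = 5.48 gives A² = 0.006857, so A = 0.08281.

A ≈ 0.0828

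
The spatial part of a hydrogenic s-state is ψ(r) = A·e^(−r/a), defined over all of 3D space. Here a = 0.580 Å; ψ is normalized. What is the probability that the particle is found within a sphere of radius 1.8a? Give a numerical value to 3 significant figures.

P ≈ 0.697

With dV = 4πr²dr, the probability is ∫|ψ|² dV over r ≤ 1.8a.
A² is fixed by ∫₀^∞ 4πr²|ψ|² dr = 1, i.e. A² = (π·a^3)^(−1).
In terms of u = r/a (A², 4π and the length scale all cancel between numerator and denominator), P = [∫_{0}^{1.8} u^2·e^(-2·u) du] / [∫_{0}^{∞} u^2·e^(-2·u) du].
With ∫ u^2·e^(-2·u) du = -(2·u^2 + 2·u + 1)·e^(-2·u)/4 + C, the region integral is 1/4 - 277·e^(-18/5)/100 and the full one is 1/4.
The region integral divided by the full integral gives P = 0.6973.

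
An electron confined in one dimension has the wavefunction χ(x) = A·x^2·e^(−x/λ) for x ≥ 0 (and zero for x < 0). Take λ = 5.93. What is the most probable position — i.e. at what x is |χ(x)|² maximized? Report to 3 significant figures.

The maximum of |χ(x)|² occurs where its derivative vanishes.
Solving yields x = 2·λ.
With λ = 5.93, the most probable position is 11.86.

x ≈ 11.9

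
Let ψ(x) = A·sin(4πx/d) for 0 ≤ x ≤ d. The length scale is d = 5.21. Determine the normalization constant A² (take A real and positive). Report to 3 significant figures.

Require ∫ |ψ|² dx = 1 over the whole domain.
With ∫₀^d sin²(nπx/d) dx = d/2, ∫|ψ|² dx = A²·(d/2).
Hence A² = 1/[d/2].
With d = 5.21: A² = 0.3839 and A = 0.6196.

A^2 ≈ 0.384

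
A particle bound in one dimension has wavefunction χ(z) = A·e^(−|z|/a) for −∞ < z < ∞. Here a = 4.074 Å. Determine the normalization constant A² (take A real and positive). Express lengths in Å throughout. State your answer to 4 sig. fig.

Normalization requires ∫|χ|² dz = 1, integrated from −∞ to ∞.
Carrying out the integral gives A² · a.
So A² = (a)^(−1).
Substituting a = 4.074 gives A² = 0.24546, so A = 0.49544.

A^2 ≈ 0.2455 Å^(-1)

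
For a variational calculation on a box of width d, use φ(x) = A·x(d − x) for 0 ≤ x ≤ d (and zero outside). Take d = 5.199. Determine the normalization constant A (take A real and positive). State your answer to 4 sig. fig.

A ≈ 0.08887

Require ∫ |φ|² dx = 1 over the whole domain.
Expanding the polynomial and integrating term by term, the integral (without the A² prefactor) comes out to d^5/30.
Plugging in d = 5.199 yields A = 0.088871.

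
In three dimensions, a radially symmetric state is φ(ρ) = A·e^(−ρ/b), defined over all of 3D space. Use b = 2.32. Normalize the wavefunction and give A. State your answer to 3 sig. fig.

We need A² ∫|f|² 4πρ² dρ = 1, taking the integral from 0 to ∞.
In 3D with spherical symmetry the volume element is 4πρ² dρ.
Carrying out the integral gives A² · π·b^3.
Setting this equal to 1 gives A² = 1/(π·b^3).
Plugging in b = 2.32 yields A = 0.1597.

A ≈ 0.160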